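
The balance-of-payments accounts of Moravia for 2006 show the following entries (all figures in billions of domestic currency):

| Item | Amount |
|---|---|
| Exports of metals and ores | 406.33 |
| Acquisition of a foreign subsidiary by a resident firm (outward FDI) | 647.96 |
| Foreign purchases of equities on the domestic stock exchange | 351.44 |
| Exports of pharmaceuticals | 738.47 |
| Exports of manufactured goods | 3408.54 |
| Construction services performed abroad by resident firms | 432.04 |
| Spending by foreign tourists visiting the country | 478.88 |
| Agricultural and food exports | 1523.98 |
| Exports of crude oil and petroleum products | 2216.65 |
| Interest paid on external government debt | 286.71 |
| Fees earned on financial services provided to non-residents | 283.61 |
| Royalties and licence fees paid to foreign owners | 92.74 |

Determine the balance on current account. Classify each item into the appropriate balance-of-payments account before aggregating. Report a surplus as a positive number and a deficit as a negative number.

9109.05

Goods: 738.47 + 406.33 + 1523.98 + 2216.65 + 3408.54 = 8293.97
Services: -92.74 + 432.04 + 283.61 + 478.88 = 1101.79
Primary income: -286.71
Current account = 8293.97 + 1101.79 + (-286.71) = 9109.05
(Excluded from the current account — financial account: acquisition of a foreign subsidiary by a resident firm (outward FDI) 647.96, foreign purchases of equities on the domestic stock exchange 351.44.)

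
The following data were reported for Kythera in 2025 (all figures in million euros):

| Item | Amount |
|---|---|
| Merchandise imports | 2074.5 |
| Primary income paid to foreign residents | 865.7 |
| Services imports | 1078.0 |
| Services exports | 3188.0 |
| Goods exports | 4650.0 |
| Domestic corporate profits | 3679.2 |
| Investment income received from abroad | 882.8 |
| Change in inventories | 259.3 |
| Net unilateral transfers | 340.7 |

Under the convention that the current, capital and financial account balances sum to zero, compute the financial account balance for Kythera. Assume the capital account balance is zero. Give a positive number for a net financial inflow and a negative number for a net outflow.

Goods balance = 4650.0 - 2074.5 = 2575.5
Services balance = 3188.0 - 1078.0 = 2110.0
Trade balance (goods + services) = 2575.5 + 2110.0 = 4685.5
Net primary income = 882.8 - 865.7 = 17.1
Net secondary income = 340.7
Current account = 4685.5 + 17.1 + 340.7 = 5043.3
Financial account = -(5043.3) = -5043.3

-5043.3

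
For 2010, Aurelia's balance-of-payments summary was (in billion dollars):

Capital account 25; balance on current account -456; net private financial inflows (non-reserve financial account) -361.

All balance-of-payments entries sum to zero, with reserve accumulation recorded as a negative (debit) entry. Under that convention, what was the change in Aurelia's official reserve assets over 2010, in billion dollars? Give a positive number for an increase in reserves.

Official reserve transactions balance = -((-456) + 25 + (-361)) = 792
An accumulation of reserves is recorded as a debit (negative entry), so the change in the stock of reserves is the negative of that balance.
Change in official reserves = -(792) = -792

-792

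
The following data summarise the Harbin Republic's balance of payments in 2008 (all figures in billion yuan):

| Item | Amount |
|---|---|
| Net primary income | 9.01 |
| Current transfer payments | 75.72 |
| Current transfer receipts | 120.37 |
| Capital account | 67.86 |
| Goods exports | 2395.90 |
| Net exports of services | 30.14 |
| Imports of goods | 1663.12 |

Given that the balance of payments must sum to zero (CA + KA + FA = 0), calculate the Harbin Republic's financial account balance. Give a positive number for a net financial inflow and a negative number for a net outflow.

-884.44

Goods balance = 2395.90 - 1663.12 = 732.78
Services balance = 30.14
Trade balance (goods + services) = 732.78 + 30.14 = 762.92
Net primary income = 9.01
Net secondary income = 120.37 - 75.72 = 44.65
Current account = 762.92 + 9.01 + 44.65 = 816.58
Financial account = -(816.58 + 67.86) = -884.44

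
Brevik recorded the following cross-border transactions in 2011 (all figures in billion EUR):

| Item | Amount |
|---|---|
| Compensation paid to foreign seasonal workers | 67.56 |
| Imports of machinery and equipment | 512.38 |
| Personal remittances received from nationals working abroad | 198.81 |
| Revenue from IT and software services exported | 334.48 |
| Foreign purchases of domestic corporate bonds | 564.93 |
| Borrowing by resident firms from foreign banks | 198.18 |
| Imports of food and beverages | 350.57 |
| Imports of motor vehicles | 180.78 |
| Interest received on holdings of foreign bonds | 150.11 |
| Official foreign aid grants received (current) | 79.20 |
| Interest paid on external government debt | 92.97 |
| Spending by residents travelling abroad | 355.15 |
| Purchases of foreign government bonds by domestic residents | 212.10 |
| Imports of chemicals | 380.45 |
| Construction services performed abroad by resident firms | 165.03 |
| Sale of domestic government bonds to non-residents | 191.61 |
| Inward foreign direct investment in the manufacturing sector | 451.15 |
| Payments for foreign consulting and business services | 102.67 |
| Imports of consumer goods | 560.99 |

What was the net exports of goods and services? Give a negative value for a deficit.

Goods: -380.45 - 512.38 - 560.99 - 180.78 - 350.57 = -1985.17
Services: -355.15 + 334.48 + 165.03 - 102.67 = 41.69
Trade balance = -1985.17 + 41.69 = -1943.48
(Excluded from the trade balance — primary income: compensation paid to foreign seasonal workers 67.56, interest received on holdings of foreign bonds 150.11, interest paid on external government debt 92.97; secondary income: personal remittances received from nationals working abroad 198.81, official foreign aid grants received (current) 79.20; financial account: foreign purchases of domestic corporate bonds 564.93, borrowing by resident firms from foreign banks 198.18, purchases of foreign government bonds by domestic residents 212.10, sale of domestic government bonds to non-residents 191.61, inward foreign direct investment in the manufacturing sector 451.15.)

-1943.48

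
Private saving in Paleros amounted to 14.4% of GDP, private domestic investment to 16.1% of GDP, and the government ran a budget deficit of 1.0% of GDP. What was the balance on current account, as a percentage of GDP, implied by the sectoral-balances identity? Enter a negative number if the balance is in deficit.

-2.7

By the sectoral-balances identity, CA = (S_private - I) + (T - G).
Private balance = 14.4 - 16.1 = -1.7
Government balance (T - G) = -1.0
CA = -1.7 + (-1.0) = -2.7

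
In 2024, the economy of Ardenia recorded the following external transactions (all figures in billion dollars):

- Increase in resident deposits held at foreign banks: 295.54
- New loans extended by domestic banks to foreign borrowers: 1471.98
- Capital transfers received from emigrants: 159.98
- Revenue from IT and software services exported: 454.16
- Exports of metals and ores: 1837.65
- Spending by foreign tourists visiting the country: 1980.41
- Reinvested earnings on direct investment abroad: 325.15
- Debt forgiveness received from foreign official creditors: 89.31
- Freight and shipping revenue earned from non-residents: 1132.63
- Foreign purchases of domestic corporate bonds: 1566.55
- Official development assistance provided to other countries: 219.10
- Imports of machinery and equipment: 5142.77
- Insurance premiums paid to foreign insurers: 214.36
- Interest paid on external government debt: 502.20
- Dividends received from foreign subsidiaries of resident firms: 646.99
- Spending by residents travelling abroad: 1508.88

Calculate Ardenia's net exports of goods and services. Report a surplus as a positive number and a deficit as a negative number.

Goods: 1837.65 - 5142.77 = -3305.12
Services: 1132.63 + 454.16 + 1980.41 - 1508.88 - 214.36 = 1843.96
Trade balance = -3305.12 + 1843.96 = -1461.16
(Excluded from the trade balance — financial account: increase in resident deposits held at foreign banks 295.54, new loans extended by domestic banks to foreign borrowers 1471.98, foreign purchases of domestic corporate bonds 1566.55; capital account: capital transfers received from emigrants 159.98, debt forgiveness received from foreign official creditors 89.31; primary income: reinvested earnings on direct investment abroad 325.15, interest paid on external government debt 502.20, dividends received from foreign subsidiaries of resident firms 646.99; secondary income: official development assistance provided to other countries 219.10.)

-1461.16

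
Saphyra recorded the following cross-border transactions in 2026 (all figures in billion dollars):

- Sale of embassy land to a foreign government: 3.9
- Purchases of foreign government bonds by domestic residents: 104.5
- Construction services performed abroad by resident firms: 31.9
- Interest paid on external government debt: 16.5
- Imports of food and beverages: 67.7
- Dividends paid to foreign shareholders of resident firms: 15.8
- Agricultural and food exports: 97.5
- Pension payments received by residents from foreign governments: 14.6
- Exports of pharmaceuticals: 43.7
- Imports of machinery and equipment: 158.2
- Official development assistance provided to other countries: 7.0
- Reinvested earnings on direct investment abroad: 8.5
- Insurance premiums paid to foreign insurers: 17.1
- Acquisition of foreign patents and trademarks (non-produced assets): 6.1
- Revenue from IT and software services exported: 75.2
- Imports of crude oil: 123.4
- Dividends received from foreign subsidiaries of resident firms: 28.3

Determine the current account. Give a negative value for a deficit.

Goods: -67.7 + 43.7 - 123.4 + 97.5 - 158.2 = -208.1
Services: 75.2 + 31.9 - 17.1 = 90.0
Primary income: -16.5 + 8.5 - 15.8 + 28.3 = 4.5
Secondary income: 14.6 - 7.0 = 7.6
Current account = (-208.1) + 90.0 + 4.5 + 7.6 = -106.0
(Excluded from the current account — capital account: sale of embassy land to a foreign government 3.9, acquisition of foreign patents and trademarks (non-produced assets) 6.1; financial account: purchases of foreign government bonds by domestic residents 104.5.)

-106.0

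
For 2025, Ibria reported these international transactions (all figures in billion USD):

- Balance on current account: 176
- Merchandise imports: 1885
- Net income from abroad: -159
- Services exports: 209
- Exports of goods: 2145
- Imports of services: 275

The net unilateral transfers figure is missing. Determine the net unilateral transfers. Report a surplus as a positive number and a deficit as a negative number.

Current account = goods balance + services balance + net primary income + net secondary income
Sum of the known components = 35
Net unilateral transfers = CA - (known components) = 176 - 35 = 141

141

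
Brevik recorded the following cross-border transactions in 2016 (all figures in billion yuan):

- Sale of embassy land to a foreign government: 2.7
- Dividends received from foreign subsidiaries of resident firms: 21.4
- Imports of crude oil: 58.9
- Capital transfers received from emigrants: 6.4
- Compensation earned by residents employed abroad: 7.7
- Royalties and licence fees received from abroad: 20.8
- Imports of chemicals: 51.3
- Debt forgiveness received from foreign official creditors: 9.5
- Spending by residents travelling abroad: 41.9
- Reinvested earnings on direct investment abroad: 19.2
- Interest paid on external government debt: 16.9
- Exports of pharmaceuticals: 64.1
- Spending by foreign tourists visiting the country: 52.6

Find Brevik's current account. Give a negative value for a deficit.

16.8

Goods: -58.9 - 51.3 + 64.1 = -46.1
Services: -41.9 + 52.6 + 20.8 = 31.5
Primary income: 19.2 + 21.4 - 16.9 + 7.7 = 31.4
Current account = (-46.1) + 31.5 + 31.4 = 16.8
(Excluded from the current account — capital account: sale of embassy land to a foreign government 2.7, capital transfers received from emigrants 6.4, debt forgiveness received from foreign official creditors 9.5.)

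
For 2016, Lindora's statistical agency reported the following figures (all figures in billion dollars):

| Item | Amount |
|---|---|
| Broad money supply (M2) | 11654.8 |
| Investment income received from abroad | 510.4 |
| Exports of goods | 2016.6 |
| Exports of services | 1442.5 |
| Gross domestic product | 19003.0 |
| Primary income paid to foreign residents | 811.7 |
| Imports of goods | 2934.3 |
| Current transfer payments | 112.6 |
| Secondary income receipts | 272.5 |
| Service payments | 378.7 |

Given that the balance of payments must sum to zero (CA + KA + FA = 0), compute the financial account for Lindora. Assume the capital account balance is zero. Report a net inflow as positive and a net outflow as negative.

Goods balance = 2016.6 - 2934.3 = -917.7
Services balance = 1442.5 - 378.7 = 1063.8
Trade balance (goods + services) = -917.7 + 1063.8 = 146.1
Net primary income = 510.4 - 811.7 = -301.3
Net secondary income = 272.5 - 112.6 = 159.9
Current account = 146.1 + (-301.3) + 159.9 = 4.7
Financial account = -(4.7) = -4.7

-4.7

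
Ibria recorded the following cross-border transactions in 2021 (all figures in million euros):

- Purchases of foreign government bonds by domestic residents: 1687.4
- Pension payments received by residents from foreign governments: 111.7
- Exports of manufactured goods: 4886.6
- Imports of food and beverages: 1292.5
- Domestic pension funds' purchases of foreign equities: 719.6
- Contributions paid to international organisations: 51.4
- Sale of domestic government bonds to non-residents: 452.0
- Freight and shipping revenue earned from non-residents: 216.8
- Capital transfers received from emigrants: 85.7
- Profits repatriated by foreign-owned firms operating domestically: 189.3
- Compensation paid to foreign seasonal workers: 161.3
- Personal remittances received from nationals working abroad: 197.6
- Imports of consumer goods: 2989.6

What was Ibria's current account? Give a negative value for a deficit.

Goods: 4886.6 - 1292.5 - 2989.6 = 604.5
Services: 216.8
Primary income: -189.3 - 161.3 = -350.6
Secondary income: 197.6 - 51.4 + 111.7 = 257.9
Current account = 604.5 + 216.8 + (-350.6) + 257.9 = 728.6
(Excluded from the current account — financial account: purchases of foreign government bonds by domestic residents 1687.4, domestic pension funds' purchases of foreign equities 719.6, sale of domestic government bonds to non-residents 452.0; capital account: capital transfers received from emigrants 85.7.)

728.6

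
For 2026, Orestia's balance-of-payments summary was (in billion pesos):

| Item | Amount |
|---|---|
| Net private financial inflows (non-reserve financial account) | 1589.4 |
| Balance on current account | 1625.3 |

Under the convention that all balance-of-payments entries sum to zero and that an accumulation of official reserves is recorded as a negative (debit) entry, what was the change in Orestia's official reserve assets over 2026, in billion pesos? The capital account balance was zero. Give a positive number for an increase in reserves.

Official reserve transactions balance = -(1625.3 + 1589.4) = -3214.7
An accumulation of reserves is recorded as a debit (negative entry), so the change in the stock of reserves is the negative of that balance.
Change in official reserves = -(-3214.7) = 3214.7

3214.7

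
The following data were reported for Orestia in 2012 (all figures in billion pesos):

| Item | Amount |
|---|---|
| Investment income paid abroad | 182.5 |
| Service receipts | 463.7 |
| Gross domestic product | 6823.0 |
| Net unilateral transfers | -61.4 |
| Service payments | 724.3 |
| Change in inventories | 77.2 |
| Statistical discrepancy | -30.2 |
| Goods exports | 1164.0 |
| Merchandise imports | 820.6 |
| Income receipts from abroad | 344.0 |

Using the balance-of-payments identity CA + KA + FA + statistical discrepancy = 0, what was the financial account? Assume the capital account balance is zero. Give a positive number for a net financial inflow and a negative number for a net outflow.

Goods balance = 1164.0 - 820.6 = 343.4
Services balance = 463.7 - 724.3 = -260.6
Trade balance (goods + services) = 343.4 + (-260.6) = 82.8
Net primary income = 344.0 - 182.5 = 161.5
Net secondary income = -61.4
Current account = 82.8 + 161.5 + (-61.4) = 182.9
Financial account = -(182.9 + (-30.2)) = -152.7

-152.7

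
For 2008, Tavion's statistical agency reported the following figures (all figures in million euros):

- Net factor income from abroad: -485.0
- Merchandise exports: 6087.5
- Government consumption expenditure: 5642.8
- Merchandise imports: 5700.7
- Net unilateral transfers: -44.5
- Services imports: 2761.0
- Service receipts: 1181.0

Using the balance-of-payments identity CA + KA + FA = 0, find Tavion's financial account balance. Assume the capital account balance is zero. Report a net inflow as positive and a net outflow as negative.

1722.7

Goods balance = 6087.5 - 5700.7 = 386.8
Services balance = 1181.0 - 2761.0 = -1580.0
Trade balance (goods + services) = 386.8 + (-1580.0) = -1193.2
Net primary income = -485.0
Net secondary income = -44.5
Current account = -1193.2 + (-485.0) + (-44.5) = -1722.7
Financial account = -(-1722.7) = 1722.7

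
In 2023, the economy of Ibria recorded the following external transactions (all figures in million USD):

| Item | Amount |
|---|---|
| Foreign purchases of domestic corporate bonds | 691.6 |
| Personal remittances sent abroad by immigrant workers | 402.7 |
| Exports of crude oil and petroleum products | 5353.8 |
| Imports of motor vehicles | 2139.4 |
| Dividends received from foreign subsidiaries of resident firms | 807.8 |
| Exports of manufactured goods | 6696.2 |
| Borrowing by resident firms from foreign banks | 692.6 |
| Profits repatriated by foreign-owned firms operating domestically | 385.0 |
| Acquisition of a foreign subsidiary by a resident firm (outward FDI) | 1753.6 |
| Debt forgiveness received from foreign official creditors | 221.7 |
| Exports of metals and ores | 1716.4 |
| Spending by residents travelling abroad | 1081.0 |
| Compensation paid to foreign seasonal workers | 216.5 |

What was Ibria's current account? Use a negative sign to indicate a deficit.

10349.6

Goods: 5353.8 + 6696.2 - 2139.4 + 1716.4 = 11627.0
Services: -1081.0
Primary income: 807.8 - 385.0 - 216.5 = 206.3
Secondary income: -402.7
Current account = 11627.0 + (-1081.0) + 206.3 + (-402.7) = 10349.6
(Excluded from the current account — financial account: foreign purchases of domestic corporate bonds 691.6, borrowing by resident firms from foreign banks 692.6, acquisition of a foreign subsidiary by a resident firm (outward FDI) 1753.6; capital account: debt forgiveness received from foreign official creditors 221.7.)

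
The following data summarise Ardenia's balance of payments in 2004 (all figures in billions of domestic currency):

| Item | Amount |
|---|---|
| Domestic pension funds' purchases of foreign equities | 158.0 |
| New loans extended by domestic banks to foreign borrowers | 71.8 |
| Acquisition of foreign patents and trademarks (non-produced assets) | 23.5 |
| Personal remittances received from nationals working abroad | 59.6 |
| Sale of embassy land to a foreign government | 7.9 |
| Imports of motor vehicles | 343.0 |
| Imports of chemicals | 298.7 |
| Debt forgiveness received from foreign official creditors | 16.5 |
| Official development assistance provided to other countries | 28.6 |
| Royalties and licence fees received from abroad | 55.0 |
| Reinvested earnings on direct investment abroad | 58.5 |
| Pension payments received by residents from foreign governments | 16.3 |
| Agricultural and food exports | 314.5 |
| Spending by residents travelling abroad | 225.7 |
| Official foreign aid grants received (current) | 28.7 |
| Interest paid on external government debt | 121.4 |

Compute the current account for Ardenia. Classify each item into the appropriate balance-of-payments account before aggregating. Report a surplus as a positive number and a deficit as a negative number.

-484.8

Goods: -343.0 - 298.7 + 314.5 = -327.2
Services: 55.0 - 225.7 = -170.7
Primary income: 58.5 - 121.4 = -62.9
Secondary income: 59.6 + 16.3 - 28.6 + 28.7 = 76.0
Current account = (-327.2) + (-170.7) + (-62.9) + 76.0 = -484.8
(Excluded from the current account — financial account: domestic pension funds' purchases of foreign equities 158.0, new loans extended by domestic banks to foreign borrowers 71.8; capital account: acquisition of foreign patents and trademarks (non-produced assets) 23.5, sale of embassy land to a foreign government 7.9, debt forgiveness received from foreign official creditors 16.5.)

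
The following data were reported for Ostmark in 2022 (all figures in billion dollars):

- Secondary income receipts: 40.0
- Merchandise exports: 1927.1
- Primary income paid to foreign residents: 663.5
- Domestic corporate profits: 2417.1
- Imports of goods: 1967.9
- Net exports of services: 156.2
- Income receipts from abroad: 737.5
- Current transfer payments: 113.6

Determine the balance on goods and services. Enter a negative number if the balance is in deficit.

115.4

Goods balance = 1927.1 - 1967.9 = -40.8
Services balance = 156.2
Trade balance (goods + services) = -40.8 + 156.2 = 115.4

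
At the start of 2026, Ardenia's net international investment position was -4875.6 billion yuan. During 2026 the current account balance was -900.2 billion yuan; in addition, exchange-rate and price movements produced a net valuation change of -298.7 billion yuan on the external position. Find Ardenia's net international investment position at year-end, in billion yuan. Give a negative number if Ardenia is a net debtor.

-6074.5

Change in NIIP = current account + net valuation change = -900.2 + (-298.7) = -1198.9
End-of-year NIIP = -4875.6 + (-1198.9) = -6074.5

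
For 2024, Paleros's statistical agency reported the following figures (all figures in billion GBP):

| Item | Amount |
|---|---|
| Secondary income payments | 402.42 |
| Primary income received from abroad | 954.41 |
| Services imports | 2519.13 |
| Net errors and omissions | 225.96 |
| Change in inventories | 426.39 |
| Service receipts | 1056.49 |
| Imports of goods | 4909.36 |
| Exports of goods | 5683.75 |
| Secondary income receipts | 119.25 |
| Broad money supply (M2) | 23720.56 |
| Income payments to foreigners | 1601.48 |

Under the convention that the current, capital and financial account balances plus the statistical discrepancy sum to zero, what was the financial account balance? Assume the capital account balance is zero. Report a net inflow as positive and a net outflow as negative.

Goods balance = 5683.75 - 4909.36 = 774.39
Services balance = 1056.49 - 2519.13 = -1462.64
Trade balance (goods + services) = 774.39 + (-1462.64) = -688.25
Net primary income = 954.41 - 1601.48 = -647.07
Net secondary income = 119.25 - 402.42 = -283.17
Current account = -688.25 + (-647.07) + (-283.17) = -1618.49
Financial account = -(-1618.49 + 225.96) = 1392.53

1392.53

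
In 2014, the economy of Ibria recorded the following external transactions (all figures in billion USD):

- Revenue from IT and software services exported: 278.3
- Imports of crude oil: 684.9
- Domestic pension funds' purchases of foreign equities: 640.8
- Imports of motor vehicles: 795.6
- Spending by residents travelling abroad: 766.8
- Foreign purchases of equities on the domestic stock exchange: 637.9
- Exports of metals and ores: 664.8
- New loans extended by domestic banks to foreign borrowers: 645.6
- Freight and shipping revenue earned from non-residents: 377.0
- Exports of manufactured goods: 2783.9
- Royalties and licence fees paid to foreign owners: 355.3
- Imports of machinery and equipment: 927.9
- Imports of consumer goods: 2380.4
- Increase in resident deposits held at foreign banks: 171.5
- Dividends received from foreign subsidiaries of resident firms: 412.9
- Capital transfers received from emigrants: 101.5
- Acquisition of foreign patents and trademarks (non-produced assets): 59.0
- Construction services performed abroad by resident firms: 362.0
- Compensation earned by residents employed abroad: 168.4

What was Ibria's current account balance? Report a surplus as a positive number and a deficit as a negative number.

-863.6

Goods: -2380.4 - 795.6 + 664.8 - 684.9 + 2783.9 - 927.9 = -1340.1
Services: -355.3 + 278.3 - 766.8 + 362.0 + 377.0 = -104.8
Primary income: 168.4 + 412.9 = 581.3
Current account = (-1340.1) + (-104.8) + 581.3 = -863.6
(Excluded from the current account — financial account: domestic pension funds' purchases of foreign equities 640.8, foreign purchases of equities on the domestic stock exchange 637.9, new loans extended by domestic banks to foreign borrowers 645.6, increase in resident deposits held at foreign banks 171.5; capital account: capital transfers received from emigrants 101.5, acquisition of foreign patents and trademarks (non-produced assets) 59.0.)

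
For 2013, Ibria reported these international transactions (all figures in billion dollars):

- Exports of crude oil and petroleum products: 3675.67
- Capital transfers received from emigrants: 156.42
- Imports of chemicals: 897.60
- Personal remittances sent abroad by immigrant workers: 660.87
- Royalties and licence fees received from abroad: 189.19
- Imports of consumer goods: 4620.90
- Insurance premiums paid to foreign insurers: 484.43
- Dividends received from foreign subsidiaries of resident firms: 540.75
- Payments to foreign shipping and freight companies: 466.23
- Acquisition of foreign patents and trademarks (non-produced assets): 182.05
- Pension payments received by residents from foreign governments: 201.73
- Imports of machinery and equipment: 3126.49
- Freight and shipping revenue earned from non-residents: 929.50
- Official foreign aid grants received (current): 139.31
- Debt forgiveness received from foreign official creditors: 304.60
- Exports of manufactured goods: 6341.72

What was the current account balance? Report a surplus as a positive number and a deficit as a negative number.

1761.35

Goods: 6341.72 - 897.60 - 3126.49 - 4620.90 + 3675.67 = 1372.40
Services: 189.19 - 466.23 - 484.43 + 929.50 = 168.03
Primary income: 540.75
Secondary income: -660.87 + 201.73 + 139.31 = -319.83
Current account = 1372.40 + 168.03 + 540.75 + (-319.83) = 1761.35
(Excluded from the current account — capital account: capital transfers received from emigrants 156.42, acquisition of foreign patents and trademarks (non-produced assets) 182.05, debt forgiveness received from foreign official creditors 304.60.)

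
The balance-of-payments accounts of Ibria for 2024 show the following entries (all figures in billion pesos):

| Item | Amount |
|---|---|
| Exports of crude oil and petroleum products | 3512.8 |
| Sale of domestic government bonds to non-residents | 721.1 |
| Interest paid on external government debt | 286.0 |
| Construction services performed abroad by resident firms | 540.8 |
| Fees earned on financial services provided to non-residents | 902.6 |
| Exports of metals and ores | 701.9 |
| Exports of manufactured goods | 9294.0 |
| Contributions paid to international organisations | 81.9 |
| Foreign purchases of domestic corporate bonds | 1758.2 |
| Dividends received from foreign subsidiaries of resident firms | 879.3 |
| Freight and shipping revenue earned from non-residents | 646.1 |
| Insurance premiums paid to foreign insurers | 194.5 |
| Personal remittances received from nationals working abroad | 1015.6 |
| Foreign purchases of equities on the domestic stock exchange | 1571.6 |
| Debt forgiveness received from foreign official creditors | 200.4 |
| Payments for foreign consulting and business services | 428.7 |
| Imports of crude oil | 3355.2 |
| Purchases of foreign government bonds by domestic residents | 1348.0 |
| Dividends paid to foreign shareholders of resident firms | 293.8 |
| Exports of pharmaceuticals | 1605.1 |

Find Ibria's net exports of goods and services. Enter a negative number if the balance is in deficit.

Goods: 3512.8 - 3355.2 + 701.9 + 1605.1 + 9294.0 = 11758.6
Services: 646.1 + 902.6 + 540.8 - 194.5 - 428.7 = 1466.3
Trade balance = 11758.6 + 1466.3 = 13224.9
(Excluded from the trade balance — financial account: sale of domestic government bonds to non-residents 721.1, foreign purchases of domestic corporate bonds 1758.2, foreign purchases of equities on the domestic stock exchange 1571.6, purchases of foreign government bonds by domestic residents 1348.0; primary income: interest paid on external government debt 286.0, dividends received from foreign subsidiaries of resident firms 879.3, dividends paid to foreign shareholders of resident firms 293.8; secondary income: contributions paid to international organisations 81.9, personal remittances received from nationals working abroad 1015.6; capital account: debt forgiveness received from foreign official creditors 200.4.)

13224.9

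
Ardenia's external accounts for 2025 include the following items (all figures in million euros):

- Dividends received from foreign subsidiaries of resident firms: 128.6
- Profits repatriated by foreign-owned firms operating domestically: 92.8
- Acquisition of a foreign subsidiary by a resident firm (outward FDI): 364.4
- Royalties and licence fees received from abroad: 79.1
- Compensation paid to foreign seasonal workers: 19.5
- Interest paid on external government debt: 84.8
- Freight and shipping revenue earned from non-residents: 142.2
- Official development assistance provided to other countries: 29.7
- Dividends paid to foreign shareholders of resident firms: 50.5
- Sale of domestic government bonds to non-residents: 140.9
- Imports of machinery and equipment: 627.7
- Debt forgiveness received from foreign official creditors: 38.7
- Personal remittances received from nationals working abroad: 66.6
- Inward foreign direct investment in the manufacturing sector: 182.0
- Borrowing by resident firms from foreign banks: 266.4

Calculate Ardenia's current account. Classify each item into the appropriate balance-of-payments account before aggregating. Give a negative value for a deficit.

Goods: -627.7
Services: 142.2 + 79.1 = 221.3
Primary income: 128.6 - 84.8 - 50.5 - 19.5 - 92.8 = -119.0
Secondary income: -29.7 + 66.6 = 36.9
Current account = (-627.7) + 221.3 + (-119.0) + 36.9 = -488.5
(Excluded from the current account — financial account: acquisition of a foreign subsidiary by a resident firm (outward FDI) 364.4, sale of domestic government bonds to non-residents 140.9, inward foreign direct investment in the manufacturing sector 182.0, borrowing by resident firms from foreign banks 266.4; capital account: debt forgiveness received from foreign official creditors 38.7.)

-488.5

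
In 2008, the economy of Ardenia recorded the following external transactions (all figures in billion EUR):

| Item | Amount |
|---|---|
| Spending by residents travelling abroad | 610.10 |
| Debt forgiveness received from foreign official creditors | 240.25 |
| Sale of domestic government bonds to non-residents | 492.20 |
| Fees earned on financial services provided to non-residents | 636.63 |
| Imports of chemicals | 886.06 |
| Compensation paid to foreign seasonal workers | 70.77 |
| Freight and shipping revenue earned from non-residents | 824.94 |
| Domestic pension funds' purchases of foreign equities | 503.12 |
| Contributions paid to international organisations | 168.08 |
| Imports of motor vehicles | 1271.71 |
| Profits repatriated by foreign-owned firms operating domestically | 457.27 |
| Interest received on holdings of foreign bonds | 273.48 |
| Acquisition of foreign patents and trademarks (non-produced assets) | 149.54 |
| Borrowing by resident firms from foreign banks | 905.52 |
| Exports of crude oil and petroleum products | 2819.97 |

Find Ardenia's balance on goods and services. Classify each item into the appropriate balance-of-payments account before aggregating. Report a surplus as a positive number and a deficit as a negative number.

Goods: -1271.71 - 886.06 + 2819.97 = 662.20
Services: 824.94 + 636.63 - 610.10 = 851.47
Trade balance = 662.20 + 851.47 = 1513.67
(Excluded from the trade balance — capital account: debt forgiveness received from foreign official creditors 240.25, acquisition of foreign patents and trademarks (non-produced assets) 149.54; financial account: sale of domestic government bonds to non-residents 492.20, domestic pension funds' purchases of foreign equities 503.12, borrowing by resident firms from foreign banks 905.52; primary income: compensation paid to foreign seasonal workers 70.77, profits repatriated by foreign-owned firms operating domestically 457.27, interest received on holdings of foreign bonds 273.48; secondary income: contributions paid to international organisations 168.08.)

1513.67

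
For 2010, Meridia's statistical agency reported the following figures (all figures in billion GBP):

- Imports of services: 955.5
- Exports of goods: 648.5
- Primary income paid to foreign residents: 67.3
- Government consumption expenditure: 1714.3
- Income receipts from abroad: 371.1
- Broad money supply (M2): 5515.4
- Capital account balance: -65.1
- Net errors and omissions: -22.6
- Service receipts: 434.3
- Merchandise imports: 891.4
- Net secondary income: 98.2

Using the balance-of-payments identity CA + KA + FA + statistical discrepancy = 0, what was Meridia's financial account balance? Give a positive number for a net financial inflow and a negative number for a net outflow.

449.8

Goods balance = 648.5 - 891.4 = -242.9
Services balance = 434.3 - 955.5 = -521.2
Trade balance (goods + services) = -242.9 + (-521.2) = -764.1
Net primary income = 371.1 - 67.3 = 303.8
Net secondary income = 98.2
Current account = -764.1 + 303.8 + 98.2 = -362.1
Financial account = -(-362.1 + (-65.1) + (-22.6)) = 449.8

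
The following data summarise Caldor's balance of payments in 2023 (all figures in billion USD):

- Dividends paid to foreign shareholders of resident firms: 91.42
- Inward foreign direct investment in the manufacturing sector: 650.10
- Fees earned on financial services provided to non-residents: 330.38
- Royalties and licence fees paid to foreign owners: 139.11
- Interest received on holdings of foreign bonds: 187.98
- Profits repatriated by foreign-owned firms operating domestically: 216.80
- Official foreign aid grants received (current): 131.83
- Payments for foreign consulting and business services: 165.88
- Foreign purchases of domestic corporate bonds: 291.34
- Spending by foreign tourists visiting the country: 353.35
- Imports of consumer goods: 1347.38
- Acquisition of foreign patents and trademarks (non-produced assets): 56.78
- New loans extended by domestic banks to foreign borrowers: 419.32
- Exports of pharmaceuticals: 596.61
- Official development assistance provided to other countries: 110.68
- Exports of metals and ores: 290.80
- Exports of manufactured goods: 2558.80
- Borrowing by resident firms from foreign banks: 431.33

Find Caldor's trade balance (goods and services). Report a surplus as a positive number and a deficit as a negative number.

2477.57

Goods: 2558.80 + 290.80 + 596.61 - 1347.38 = 2098.83
Services: -139.11 + 330.38 + 353.35 - 165.88 = 378.74
Trade balance = 2098.83 + 378.74 = 2477.57
(Excluded from the trade balance — primary income: dividends paid to foreign shareholders of resident firms 91.42, interest received on holdings of foreign bonds 187.98, profits repatriated by foreign-owned firms operating domestically 216.80; financial account: inward foreign direct investment in the manufacturing sector 650.10, foreign purchases of domestic corporate bonds 291.34, new loans extended by domestic banks to foreign borrowers 419.32, borrowing by resident firms from foreign banks 431.33; secondary income: official foreign aid grants received (current) 131.83, official development assistance provided to other countries 110.68; capital account: acquisition of foreign patents and trademarks (non-produced assets) 56.78.)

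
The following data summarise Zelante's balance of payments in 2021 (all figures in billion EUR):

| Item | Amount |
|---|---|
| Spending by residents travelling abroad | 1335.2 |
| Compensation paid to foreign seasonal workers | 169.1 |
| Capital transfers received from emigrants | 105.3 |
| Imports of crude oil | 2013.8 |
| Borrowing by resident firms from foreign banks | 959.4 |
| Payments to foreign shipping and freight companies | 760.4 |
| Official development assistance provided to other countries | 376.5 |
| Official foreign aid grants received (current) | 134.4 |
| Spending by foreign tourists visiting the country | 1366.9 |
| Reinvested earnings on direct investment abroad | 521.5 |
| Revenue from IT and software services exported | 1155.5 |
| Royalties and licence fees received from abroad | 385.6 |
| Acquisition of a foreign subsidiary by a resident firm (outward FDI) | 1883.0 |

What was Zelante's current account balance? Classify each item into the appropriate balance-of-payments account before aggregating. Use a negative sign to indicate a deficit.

Goods: -2013.8
Services: 385.6 + 1155.5 - 760.4 + 1366.9 - 1335.2 = 812.4
Primary income: -169.1 + 521.5 = 352.4
Secondary income: 134.4 - 376.5 = -242.1
Current account = (-2013.8) + 812.4 + 352.4 + (-242.1) = -1091.1
(Excluded from the current account — capital account: capital transfers received from emigrants 105.3; financial account: borrowing by resident firms from foreign banks 959.4, acquisition of a foreign subsidiary by a resident firm (outward FDI) 1883.0.)

-1091.1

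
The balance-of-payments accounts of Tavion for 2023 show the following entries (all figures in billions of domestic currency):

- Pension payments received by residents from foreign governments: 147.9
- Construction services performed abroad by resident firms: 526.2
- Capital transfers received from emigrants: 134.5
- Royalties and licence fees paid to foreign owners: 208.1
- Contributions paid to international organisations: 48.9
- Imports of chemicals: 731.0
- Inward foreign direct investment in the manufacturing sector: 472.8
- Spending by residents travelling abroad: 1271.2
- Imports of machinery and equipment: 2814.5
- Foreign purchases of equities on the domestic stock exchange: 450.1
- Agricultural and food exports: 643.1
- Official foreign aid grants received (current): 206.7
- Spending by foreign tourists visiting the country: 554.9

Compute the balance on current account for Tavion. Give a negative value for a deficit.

Goods: -2814.5 - 731.0 + 643.1 = -2902.4
Services: -208.1 + 554.9 + 526.2 - 1271.2 = -398.2
Secondary income: 147.9 - 48.9 + 206.7 = 305.7
Current account = (-2902.4) + (-398.2) + 305.7 = -2994.9
(Excluded from the current account — capital account: capital transfers received from emigrants 134.5; financial account: inward foreign direct investment in the manufacturing sector 472.8, foreign purchases of equities on the domestic stock exchange 450.1.)

-2994.9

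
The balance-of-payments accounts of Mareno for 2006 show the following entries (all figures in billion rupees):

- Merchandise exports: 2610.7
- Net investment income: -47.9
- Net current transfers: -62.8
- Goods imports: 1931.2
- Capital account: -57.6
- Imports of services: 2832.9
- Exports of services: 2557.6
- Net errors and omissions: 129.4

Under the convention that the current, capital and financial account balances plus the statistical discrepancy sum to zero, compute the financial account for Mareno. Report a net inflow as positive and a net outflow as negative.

-365.3

Goods balance = 2610.7 - 1931.2 = 679.5
Services balance = 2557.6 - 2832.9 = -275.3
Trade balance (goods + services) = 679.5 + (-275.3) = 404.2
Net primary income = -47.9
Net secondary income = -62.8
Current account = 404.2 + (-47.9) + (-62.8) = 293.5
Financial account = -(293.5 + (-57.6) + 129.4) = -365.3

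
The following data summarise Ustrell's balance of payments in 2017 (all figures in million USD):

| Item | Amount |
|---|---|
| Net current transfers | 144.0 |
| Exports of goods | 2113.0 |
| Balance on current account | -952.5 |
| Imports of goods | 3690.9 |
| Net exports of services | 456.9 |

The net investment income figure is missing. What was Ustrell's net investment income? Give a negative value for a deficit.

24.5

Current account = goods balance + services balance + net primary income + net secondary income
Sum of the known components = -977.0
Net investment income = CA - (known components) = -952.5 - (-977.0) = 24.5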